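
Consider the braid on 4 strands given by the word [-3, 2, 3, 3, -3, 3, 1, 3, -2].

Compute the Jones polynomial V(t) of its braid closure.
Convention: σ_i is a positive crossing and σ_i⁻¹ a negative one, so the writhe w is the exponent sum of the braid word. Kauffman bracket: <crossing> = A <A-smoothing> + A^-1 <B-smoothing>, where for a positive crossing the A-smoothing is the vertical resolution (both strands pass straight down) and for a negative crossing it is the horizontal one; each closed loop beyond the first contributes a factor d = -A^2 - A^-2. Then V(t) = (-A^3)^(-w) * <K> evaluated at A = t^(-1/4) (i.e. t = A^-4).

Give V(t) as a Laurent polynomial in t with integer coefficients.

-t^4 + t^3 + t

Derivation:
First cancel adjacent σ_i σ_i⁻¹ pairs (Reidemeister II — same braid, same closure): s3^-1 s2 s3 s3 s3^-1 s3 s1 s3 s2^-1 → s3^-1 s2 s3 s3 s1 s3 s2^-1.
Braid: s3^-1 s2 s3 s3 s1 s3 s2^-1 on 4 strands, 7 crossings.
Writhe w = (#positive) - (#negative) = 5 - 2 = 3.
State-sum expansion of <K>. There are 2^7 = 128 states.
Smooth each crossing (0=||, 1=⌣⌢); contribution A^(Σ sign_k(1-2s_k)) * d^(L-1).
Tabulate the states by total A-exponent and number of loops L (A-exp: L × count):
  A^7: L=2 ×1
  A^5: L=1 ×1, L=3 ×6
  A^3: L=2 ×13, L=4 ×8
  A^1: L=1 ×7, L=3 ×24, L=5 ×4
  A^-1: L=2 ×19, L=4 ×15, L=6 ×1
  A^-3: L=1 ×3, L=3 ×14, L=5 ×4
  A^-5: L=2 ×3, L=4 ×4
  A^-7: L=3 ×1
Each group contributes A^e * Σ count * d^(L-1):
Powers of d = -A^2 - A^-2: d^2 = A^4 + 2 + A^-4; d^3 = -A^6 - 3*A^2 - 3*A^-2 - A^-6; d^4 = A^8 + 4*A^4 + 6 + 4*A^-4 + A^-8; d^5 = -A^10 - 5*A^6 - 10*A^2 - 10*A^-2 - 5*A^-6 - A^-10.
  A^7 * (d) = -A^9 - A^5
  A^5 * (1 + 6*d^2) = 6*A^9 + 13*A^5 + 6*A
  A^3 * (13*d + 8*d^3) = -8*A^9 - 37*A^5 - 37*A - 8*A^-3
  A^1 * (7 + 24*d^2 + 4*d^4) = 4*A^9 + 40*A^5 + 79*A + 40*A^-3 + 4*A^-7
  A^-1 * (19*d + 15*d^3 + d^5) = -A^9 - 20*A^5 - 74*A - 74*A^-3 - 20*A^-7 - A^-11
  A^-3 * (3 + 14*d^2 + 4*d^4) = 4*A^5 + 30*A + 55*A^-3 + 30*A^-7 + 4*A^-11
  A^-5 * (3*d + 4*d^3) = -4*A - 15*A^-3 - 15*A^-7 - 4*A^-11
  A^-7 * (d^2) = A^-3 + 2*A^-7 + A^-11
Summing the groups: <K> = -A^5 - A^-3 + A^-7
Normalise by the writhe: (-A^3)^(-w) = (-A^3)^(-3) = -A^-9, so f(A) = -A^-9 * <K> = A^-4 + A^-12 - A^-16.
Substitute A = t^(-1/4), i.e. A^e → t^(-e/4): V(t) = -t^4 + t^3 + t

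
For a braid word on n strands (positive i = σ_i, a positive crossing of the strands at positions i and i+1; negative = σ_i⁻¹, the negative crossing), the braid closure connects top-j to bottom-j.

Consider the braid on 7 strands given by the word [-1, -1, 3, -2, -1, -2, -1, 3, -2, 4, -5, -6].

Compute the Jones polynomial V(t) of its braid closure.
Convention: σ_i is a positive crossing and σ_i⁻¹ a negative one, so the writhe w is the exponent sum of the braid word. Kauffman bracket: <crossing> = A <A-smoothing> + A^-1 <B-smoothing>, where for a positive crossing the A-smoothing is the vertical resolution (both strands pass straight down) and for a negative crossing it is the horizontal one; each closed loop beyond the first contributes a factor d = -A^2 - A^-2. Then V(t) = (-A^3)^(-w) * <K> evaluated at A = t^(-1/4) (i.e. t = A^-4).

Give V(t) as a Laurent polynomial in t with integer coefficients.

1 - t^-1 + 2*t^-2 - 2*t^-3 + 2*t^-4 - 2*t^-5 + 2*t^-6 - t^-7

Derivation:
The presented braid s1^-1 s1^-1 s3 s2^-1 s1^-1 s2^-1 s1^-1 s3 s2^-1 s4 s5^-1 s6^-1 on 7 strands reduces by inverse Markov moves (closure unchanged at each step):
  Destabilize: the word has the form β·s6^-1 where s6^-1 occurs only as the final letter (β ∈ B_6); drop it and the last strand → 6 strands.
  Destabilize: the word has the form β·s5^-1 where s5^-1 occurs only as the final letter (β ∈ B_5); drop it and the last strand → 5 strands.
  Destabilize: the word has the form β·s4 where s4 occurs only as the final letter (β ∈ B_4); drop it and the last strand → 4 strands.
Reduced to β = s1^-1 s1^-1 s3 s2^-1 s1^-1 s2^-1 s1^-1 s3 s2^-1 on 4 strands, 9 crossings.
Compute on β:
Braid: s1^-1 s1^-1 s3 s2^-1 s1^-1 s2^-1 s1^-1 s3 s2^-1 on 4 strands, 9 crossings.
Writhe w = (#positive) - (#negative) = 2 - 7 = -5.
State-sum expansion of <K>. There are 2^9 = 512 states.
Each crossing splits two ways (0=vertical, 1=horizontal). The state's weight is A^(#A-smoothings - #B-smoothings) * d^(loops - 1).
Tabulate the states by total A-exponent and number of loops L (A-exp: L × count):
  A^9: L=3 ×1
  A^7: L=2 ×4, L=4 ×5
  A^5: L=1 ×4, L=3 ×26, L=5 ×6
  A^3: L=2 ×43, L=4 ×40, L=6 ×1
  A^1: L=1 ×23, L=3 ×92, L=5 ×11
  A^-1: L=2 ×91, L=4 ×34, L=6 ×1
  A^-3: L=1 ×32, L=3 ×48, L=5 ×4
  A^-5: L=2 ×28, L=4 ×8
  A^-7: L=3 ×9
  A^-9: L=4 ×1
Each group contributes A^e * Σ count * d^(L-1):
Powers of d = -A^2 - A^-2: d^2 = A^4 + 2 + A^-4; d^3 = -A^6 - 3*A^2 - 3*A^-2 - A^-6; d^4 = A^8 + 4*A^4 + 6 + 4*A^-4 + A^-8; d^5 = -A^10 - 5*A^6 - 10*A^2 - 10*A^-2 - 5*A^-6 - A^-10.
  A^9 * (d^2) = A^13 + 2*A^9 + A^5
  A^7 * (4*d + 5*d^3) = -5*A^13 - 19*A^9 - 19*A^5 - 5*A
  A^5 * (4 + 26*d^2 + 6*d^4) = 6*A^13 + 50*A^9 + 92*A^5 + 50*A + 6*A^-3
  A^3 * (43*d + 40*d^3 + d^5) = -A^13 - 45*A^9 - 173*A^5 - 173*A - 45*A^-3 - A^-7
  A^1 * (23 + 92*d^2 + 11*d^4) = 11*A^9 + 136*A^5 + 273*A + 136*A^-3 + 11*A^-7
  A^-1 * (91*d + 34*d^3 + d^5) = -A^9 - 39*A^5 - 203*A - 203*A^-3 - 39*A^-7 - A^-11
  A^-3 * (32 + 48*d^2 + 4*d^4) = 4*A^5 + 64*A + 152*A^-3 + 64*A^-7 + 4*A^-11
  A^-5 * (28*d + 8*d^3) = -8*A - 52*A^-3 - 52*A^-7 - 8*A^-11
  A^-7 * (9*d^2) = 9*A^-3 + 18*A^-7 + 9*A^-11
  A^-9 * (d^3) = -A^-3 - 3*A^-7 - 3*A^-11 - A^-15
Summing the groups: <K> = A^13 - 2*A^9 + 2*A^5 - 2*A + 2*A^-3 - 2*A^-7 + A^-11 - A^-15
Normalise by the writhe: (-A^3)^(-w) = (-A^3)^(5) = -A^15, so f(A) = -A^15 * <K> = -A^28 + 2*A^24 - 2*A^20 + 2*A^16 - 2*A^12 + 2*A^8 - A^4 + 1.
Substitute A = t^(-1/4), i.e. A^e → t^(-e/4): V(t) = 1 - t^-1 + 2*t^-2 - 2*t^-3 + 2*t^-4 - 2*t^-5 + 2*t^-6 - t^-7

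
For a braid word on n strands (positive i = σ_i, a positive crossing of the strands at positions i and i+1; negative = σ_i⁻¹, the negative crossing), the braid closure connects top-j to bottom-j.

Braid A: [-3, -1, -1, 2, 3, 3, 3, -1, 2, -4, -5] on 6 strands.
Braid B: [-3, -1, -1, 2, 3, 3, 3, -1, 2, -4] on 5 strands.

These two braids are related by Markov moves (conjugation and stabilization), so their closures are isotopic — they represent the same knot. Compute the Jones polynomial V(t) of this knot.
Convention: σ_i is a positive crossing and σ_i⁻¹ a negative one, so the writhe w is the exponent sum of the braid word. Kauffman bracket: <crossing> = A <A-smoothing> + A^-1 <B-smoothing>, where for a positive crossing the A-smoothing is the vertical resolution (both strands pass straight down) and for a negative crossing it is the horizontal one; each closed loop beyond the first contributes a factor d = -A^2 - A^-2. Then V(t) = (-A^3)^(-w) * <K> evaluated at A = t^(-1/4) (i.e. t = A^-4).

Markov-equivalent braids have isotopic closures, hence identical knot invariants. Strip the Markov moves from each word to reach a common short braid β, then compute V(t) once on β.
Braid A: s3^-1 s1^-1 s1^-1 s2 s3 s3 s3 s1^-1 s2 s4^-1 s5^-1 on 6 strands reduces by inverse Markov moves (closure unchanged at each step):
  Destabilize: the word has the form β·s5^-1 where s5^-1 occurs only as the final letter (β ∈ B_5); drop it and the last strand → 5 strands.
  Destabilize: the word has the form β·s4^-1 where s4^-1 occurs only as the final letter (β ∈ B_4); drop it and the last strand → 4 strands.
Reduced to β = s3^-1 s1^-1 s1^-1 s2 s3 s3 s3 s1^-1 s2 on 4 strands, 9 crossings.
Braid B: s3^-1 s1^-1 s1^-1 s2 s3 s3 s3 s1^-1 s2 s4^-1 on 5 strands reduces by inverse Markov moves (closure unchanged at each step):
  Destabilize: the word has the form β·s4^-1 where s4^-1 occurs only as the final letter (β ∈ B_4); drop it and the last strand → 4 strands.
Reduced to β = s3^-1 s1^-1 s1^-1 s2 s3 s3 s3 s1^-1 s2 on 4 strands, 9 crossings.
Both give the same β = s3^-1 s1^-1 s1^-1 s2 s3 s3 s3 s1^-1 s2 on 4 strands, so one state sum suffices:
Braid: s3^-1 s1^-1 s1^-1 s2 s3 s3 s3 s1^-1 s2 on 4 strands, 9 crossings.
Writhe w = (#positive) - (#negative) = 5 - 4 = 1.
Computing the Kauffman bracket via state sum. There are 2^9 = 512 states.
Smooth each crossing (0=||, 1=⌣⌢); contribution A^(Σ sign_k(1-2s_k)) * d^(L-1).
Tabulate the states by total A-exponent and number of loops L (A-exp: L × count):
  A^9: L=4 ×1
  A^7: L=3 ×5, L=5 ×4
  A^5: L=2 ×10, L=4 ×23, L=6 ×3
  A^3: L=1 ×8, L=3 ×57, L=5 ×18, L=7 ×1
  A^1: L=2 ×70, L=4 ×50, L=6 ×6
  A^-1: L=1 ×33, L=3 ×75, L=5 ×18
  A^-3: L=2 ×51, L=4 ×32, L=6 ×1
  A^-5: L=3 ×32, L=5 ×4
  A^-7: L=4 ×9
  A^-9: L=5 ×1
Each group contributes A^e * Σ count * d^(L-1):
Powers of d = -A^2 - A^-2: d^2 = A^4 + 2 + A^-4; d^3 = -A^6 - 3*A^2 - 3*A^-2 - A^-6; d^4 = A^8 + 4*A^4 + 6 + 4*A^-4 + A^-8; d^5 = -A^10 - 5*A^6 - 10*A^2 - 10*A^-2 - 5*A^-6 - A^-10; d^6 = A^12 + 6*A^8 + 15*A^4 + 20 + 15*A^-4 + 6*A^-8 + A^-12.
  A^9 * (d^3) = -A^15 - 3*A^11 - 3*A^7 - A^3
  A^7 * (5*d^2 + 4*d^4) = 4*A^15 + 21*A^11 + 34*A^7 + 21*A^3 + 4*A^-1
  A^5 * (10*d + 23*d^3 + 3*d^5) = -3*A^15 - 38*A^11 - 109*A^7 - 109*A^3 - 38*A^-1 - 3*A^-5
  A^3 * (8 + 57*d^2 + 18*d^4 + d^6) = A^15 + 24*A^11 + 144*A^7 + 250*A^3 + 144*A^-1 + 24*A^-5 + A^-9
  A^1 * (70*d + 50*d^3 + 6*d^5) = -6*A^11 - 80*A^7 - 280*A^3 - 280*A^-1 - 80*A^-5 - 6*A^-9
  A^-1 * (33 + 75*d^2 + 18*d^4) = 18*A^7 + 147*A^3 + 291*A^-1 + 147*A^-5 + 18*A^-9
  A^-3 * (51*d + 32*d^3 + d^5) = -A^7 - 37*A^3 - 157*A^-1 - 157*A^-5 - 37*A^-9 - A^-13
  A^-5 * (32*d^2 + 4*d^4) = 4*A^3 + 48*A^-1 + 88*A^-5 + 48*A^-9 + 4*A^-13
  A^-7 * (9*d^3) = -9*A^-1 - 27*A^-5 - 27*A^-9 - 9*A^-13
  A^-9 * (d^4) = A^-1 + 4*A^-5 + 6*A^-9 + 4*A^-13 + A^-17
Summing the groups: <K> = A^15 - 2*A^11 + 3*A^7 - 5*A^3 + 4*A^-1 - 4*A^-5 + 3*A^-9 - 2*A^-13 + A^-17
Normalise by the writhe: (-A^3)^(-w) = (-A^3)^(-1) = -A^-3, so f(A) = -A^-3 * <K> = -A^12 + 2*A^8 - 3*A^4 + 5 - 4*A^-4 + 4*A^-8 - 3*A^-12 + 2*A^-16 - A^-20.
Substitute A = t^(-1/4), i.e. A^e → t^(-e/4): V(t) = -t^5 + 2*t^4 - 3*t^3 + 4*t^2 - 4*t + 5 - 3*t^-1 + 2*t^-2 - t^-3

Answer: -t^5 + 2*t^4 - 3*t^3 + 4*t^2 - 4*t + 5 - 3*t^-1 + 2*t^-2 - t^-3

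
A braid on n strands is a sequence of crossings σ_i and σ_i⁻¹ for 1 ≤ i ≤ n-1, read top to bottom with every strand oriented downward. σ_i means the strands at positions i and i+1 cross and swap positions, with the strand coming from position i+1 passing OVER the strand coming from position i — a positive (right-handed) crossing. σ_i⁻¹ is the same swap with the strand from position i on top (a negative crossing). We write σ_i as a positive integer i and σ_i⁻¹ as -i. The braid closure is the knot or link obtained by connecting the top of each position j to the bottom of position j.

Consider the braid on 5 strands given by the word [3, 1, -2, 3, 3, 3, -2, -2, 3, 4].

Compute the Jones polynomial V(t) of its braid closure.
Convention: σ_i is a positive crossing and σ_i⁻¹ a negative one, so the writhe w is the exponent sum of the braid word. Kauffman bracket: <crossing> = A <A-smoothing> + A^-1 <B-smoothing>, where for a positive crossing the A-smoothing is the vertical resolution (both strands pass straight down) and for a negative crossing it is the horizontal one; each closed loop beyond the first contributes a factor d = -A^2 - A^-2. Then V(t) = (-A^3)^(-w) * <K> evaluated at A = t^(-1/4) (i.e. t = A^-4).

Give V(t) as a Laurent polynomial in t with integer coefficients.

-t^6 + 2*t^5 - 4*t^4 + 5*t^3 - 4*t^2 + 5*t - 3 + 2*t^-1 - t^-2

Derivation:
The presented braid s3 s1 s2^-1 s3 s3 s3 s2^-1 s2^-1 s3 s4 on 5 strands reduces by inverse Markov moves (closure unchanged at each step):
  Destabilize: the word has the form β·s4 where s4 occurs only as the final letter (β ∈ B_4); drop it and the last strand → 4 strands.
Reduced to β = s3 s1 s2^-1 s3 s3 s3 s2^-1 s2^-1 s3 on 4 strands, 9 crossings.
Compute on β:
Braid: s3 s1 s2^-1 s3 s3 s3 s2^-1 s2^-1 s3 on 4 strands, 9 crossings.
Writhe w = (#positive) - (#negative) = 6 - 3 = 3.
Computing the Kauffman bracket via state sum. There are 2^9 = 512 states.
For each crossing: s=0 is the vertical smoothing, s=1 horizontal. Crossing k contributes A^(sign_k * (1 - 2*s_k)); loop factor d = -A^2 - A^-2.
Tabulate the states by total A-exponent and number of loops L (A-exp: L × count):
  A^9: L=5 ×1
  A^7: L=4 ×9
  A^5: L=3 ×32, L=5 ×4
  A^3: L=2 ×51, L=4 ×32, L=6 ×1
  A^1: L=1 ×27, L=3 ×81, L=5 ×18
  A^-1: L=2 ×53, L=4 ×67, L=6 ×6
  A^-3: L=3 ×50, L=5 ×33, L=7 ×1
  A^-5: L=4 ×27, L=6 ×9
  A^-7: L=5 ×8, L=7 ×1
  A^-9: L=6 ×1
Each group contributes A^e * Σ count * d^(L-1):
Powers of d = -A^2 - A^-2: d^2 = A^4 + 2 + A^-4; d^3 = -A^6 - 3*A^2 - 3*A^-2 - A^-6; d^4 = A^8 + 4*A^4 + 6 + 4*A^-4 + A^-8; d^5 = -A^10 - 5*A^6 - 10*A^2 - 10*A^-2 - 5*A^-6 - A^-10; d^6 = A^12 + 6*A^8 + 15*A^4 + 20 + 15*A^-4 + 6*A^-8 + A^-12.
  A^9 * (d^4) = A^17 + 4*A^13 + 6*A^9 + 4*A^5 + A
  A^7 * (9*d^3) = -9*A^13 - 27*A^9 - 27*A^5 - 9*A
  A^5 * (32*d^2 + 4*d^4) = 4*A^13 + 48*A^9 + 88*A^5 + 48*A + 4*A^-3
  A^3 * (51*d + 32*d^3 + d^5) = -A^13 - 37*A^9 - 157*A^5 - 157*A - 37*A^-3 - A^-7
  A^1 * (27 + 81*d^2 + 18*d^4) = 18*A^9 + 153*A^5 + 297*A + 153*A^-3 + 18*A^-7
  A^-1 * (53*d + 67*d^3 + 6*d^5) = -6*A^9 - 97*A^5 - 314*A - 314*A^-3 - 97*A^-7 - 6*A^-11
  A^-3 * (50*d^2 + 33*d^4 + d^6) = A^9 + 39*A^5 + 197*A + 318*A^-3 + 197*A^-7 + 39*A^-11 + A^-15
  A^-5 * (27*d^3 + 9*d^5) = -9*A^5 - 72*A - 171*A^-3 - 171*A^-7 - 72*A^-11 - 9*A^-15
  A^-7 * (8*d^4 + d^6) = A^5 + 14*A + 47*A^-3 + 68*A^-7 + 47*A^-11 + 14*A^-15 + A^-19
  A^-9 * (d^5) = -A - 5*A^-3 - 10*A^-7 - 10*A^-11 - 5*A^-15 - A^-19
Summing the groups: <K> = A^17 - 2*A^13 + 3*A^9 - 5*A^5 + 4*A - 5*A^-3 + 4*A^-7 - 2*A^-11 + A^-15
Normalise by the writhe: (-A^3)^(-w) = (-A^3)^(-3) = -A^-9, so f(A) = -A^-9 * <K> = -A^8 + 2*A^4 - 3 + 5*A^-4 - 4*A^-8 + 5*A^-12 - 4*A^-16 + 2*A^-20 - A^-24.
Substitute A = t^(-1/4), i.e. A^e → t^(-e/4): V(t) = -t^6 + 2*t^5 - 4*t^4 + 5*t^3 - 4*t^2 + 5*t - 3 + 2*t^-1 - t^-2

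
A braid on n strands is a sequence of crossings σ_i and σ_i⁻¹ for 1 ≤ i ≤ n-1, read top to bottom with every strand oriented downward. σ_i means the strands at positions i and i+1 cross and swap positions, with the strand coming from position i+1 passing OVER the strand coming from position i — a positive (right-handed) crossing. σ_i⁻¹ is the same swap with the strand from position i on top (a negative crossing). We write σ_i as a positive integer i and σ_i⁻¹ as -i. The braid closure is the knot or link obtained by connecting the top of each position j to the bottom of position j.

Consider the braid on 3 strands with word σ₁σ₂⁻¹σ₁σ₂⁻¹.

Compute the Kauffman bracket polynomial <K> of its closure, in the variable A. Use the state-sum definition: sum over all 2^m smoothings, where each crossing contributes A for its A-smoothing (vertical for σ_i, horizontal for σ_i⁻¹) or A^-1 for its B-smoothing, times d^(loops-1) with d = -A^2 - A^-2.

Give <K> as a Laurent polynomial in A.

Braid: s1 s2^-1 s1 s2^-1 on 3 strands, 4 crossings.
Writhe w = (#positive) - (#negative) = 2 - 2 = 0.
Computing the Kauffman bracket via state sum. There are 2^4 = 16 states.
For each crossing: s=0 is the vertical smoothing, s=1 horizontal. Crossing k contributes A^(sign_k * (1 - 2*s_k)); loop factor d = -A^2 - A^-2.
  state 0000: A-exp=+0, loops=3, term = A^0 * d^2
  state 0001: A-exp=+2, loops=2, term = A^2 * d^1
  state 0010: A-exp=-2, loops=2, term = A^-2 * d^1
  state 0011: A-exp=+0, loops=1, term = A^0 * d^0
  state 0100: A-exp=+2, loops=2, term = A^2 * d^1
  state 0101: A-exp=+4, loops=3, term = A^4 * d^2
  state 0110: A-exp=+0, loops=1, term = A^0 * d^0
  state 0111: A-exp=+2, loops=2, term = A^2 * d^1
  state 1000: A-exp=-2, loops=2, term = A^-2 * d^1
  state 1001: A-exp=+0, loops=1, term = A^0 * d^0
  state 1010: A-exp=-4, loops=3, term = A^-4 * d^2
  state 1011: A-exp=-2, loops=2, term = A^-2 * d^1
  state 1100: A-exp=+0, loops=1, term = A^0 * d^0
  state 1101: A-exp=+2, loops=2, term = A^2 * d^1
  state 1110: A-exp=-2, loops=2, term = A^-2 * d^1
  state 1111: A-exp=+0, loops=1, term = A^0 * d^0
Collect the terms by A-exponent (count of states per loop number):
Powers of d = -A^2 - A^-2: d^2 = A^4 + 2 + A^-4.
  A^4 * (d^2) = A^8 + 2*A^4 + 1
  A^2 * (4*d) = -4*A^4 - 4
  A^0 * (5 + d^2) = A^4 + 7 + A^-4
  A^-2 * (4*d) = -4 - 4*A^-4
  A^-4 * (d^2) = 1 + 2*A^-4 + A^-8
Summing the groups: <K> = A^8 - A^4 + 1 - A^-4 + A^-8

Answer: A^8 - A^4 + 1 - A^-4 + A^-8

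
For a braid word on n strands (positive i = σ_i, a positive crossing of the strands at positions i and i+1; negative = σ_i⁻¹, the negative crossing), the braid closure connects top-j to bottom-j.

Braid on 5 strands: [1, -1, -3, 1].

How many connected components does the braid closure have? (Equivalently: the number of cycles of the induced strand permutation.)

3

Derivation:
Track the strand permutation on 5 strands, starting from identity.
  step 1: s1 swaps positions 1,2 -> [2 1 3 4 5]
  step 2: s1^-1 swaps positions 1,2 -> [1 2 3 4 5]
  step 3: s3^-1 swaps positions 3,4 -> [1 2 4 3 5]
  step 4: s1 swaps positions 1,2 -> [2 1 4 3 5]
Final permutation (position -> original strand): [2 1 4 3 5]
Closure components = cycle count of this permutation = 3.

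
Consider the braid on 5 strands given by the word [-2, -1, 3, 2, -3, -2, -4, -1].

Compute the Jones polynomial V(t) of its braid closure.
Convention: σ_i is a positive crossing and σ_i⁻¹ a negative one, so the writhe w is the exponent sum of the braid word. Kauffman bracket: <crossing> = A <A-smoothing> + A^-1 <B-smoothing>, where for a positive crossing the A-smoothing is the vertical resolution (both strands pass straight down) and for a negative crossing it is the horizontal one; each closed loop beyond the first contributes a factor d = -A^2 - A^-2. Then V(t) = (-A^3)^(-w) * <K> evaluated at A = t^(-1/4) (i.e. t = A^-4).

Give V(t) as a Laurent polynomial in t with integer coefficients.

t^-1 + t^-3 - t^-4

Derivation:
Braid: s2^-1 s1^-1 s3 s2 s3^-1 s2^-1 s4^-1 s1^-1 on 5 strands, 8 crossings.
Writhe w = (#positive) - (#negative) = 2 - 6 = -4.
Enumerate smoothing states for the bracket polynomial. There are 2^8 = 256 states.
Smooth each crossing (0=||, 1=⌣⌢); contribution A^(Σ sign_k(1-2s_k)) * d^(L-1).
Tabulate the states by total A-exponent and number of loops L (A-exp: L × count):
  A^8: L=1 ×1
  A^6: L=2 ×8
  A^4: L=1 ×7, L=3 ×21
  A^2: L=2 ×34, L=4 ×22
  A^0: L=1 ×11, L=3 ×50, L=5 ×9
  A^-2: L=2 ×27, L=4 ×28, L=6 ×1
  A^-4: L=1 ×2, L=3 ×21, L=5 ×5
  A^-6: L=2 ×3, L=4 ×5
  A^-8: L=3 ×1
Each group contributes A^e * Σ count * d^(L-1):
Powers of d = -A^2 - A^-2: d^2 = A^4 + 2 + A^-4; d^3 = -A^6 - 3*A^2 - 3*A^-2 - A^-6; d^4 = A^8 + 4*A^4 + 6 + 4*A^-4 + A^-8; d^5 = -A^10 - 5*A^6 - 10*A^2 - 10*A^-2 - 5*A^-6 - A^-10.
  A^8 * (1) = A^8
  A^6 * (8*d) = -8*A^8 - 8*A^4
  A^4 * (7 + 21*d^2) = 21*A^8 + 49*A^4 + 21
  A^2 * (34*d + 22*d^3) = -22*A^8 - 100*A^4 - 100 - 22*A^-4
  A^0 * (11 + 50*d^2 + 9*d^4) = 9*A^8 + 86*A^4 + 165 + 86*A^-4 + 9*A^-8
  A^-2 * (27*d + 28*d^3 + d^5) = -A^8 - 33*A^4 - 121 - 121*A^-4 - 33*A^-8 - A^-12
  A^-4 * (2 + 21*d^2 + 5*d^4) = 5*A^4 + 41 + 74*A^-4 + 41*A^-8 + 5*A^-12
  A^-6 * (3*d + 5*d^3) = -5 - 18*A^-4 - 18*A^-8 - 5*A^-12
  A^-8 * (d^2) = A^-4 + 2*A^-8 + A^-12
Summing the groups: <K> = -A^4 + 1 + A^-8
Normalise by the writhe: (-A^3)^(-w) = (-A^3)^(4) = A^12, so f(A) = A^12 * <K> = -A^16 + A^12 + A^4.
Substitute A = t^(-1/4), i.e. A^e → t^(-e/4): V(t) = t^-1 + t^-3 - t^-4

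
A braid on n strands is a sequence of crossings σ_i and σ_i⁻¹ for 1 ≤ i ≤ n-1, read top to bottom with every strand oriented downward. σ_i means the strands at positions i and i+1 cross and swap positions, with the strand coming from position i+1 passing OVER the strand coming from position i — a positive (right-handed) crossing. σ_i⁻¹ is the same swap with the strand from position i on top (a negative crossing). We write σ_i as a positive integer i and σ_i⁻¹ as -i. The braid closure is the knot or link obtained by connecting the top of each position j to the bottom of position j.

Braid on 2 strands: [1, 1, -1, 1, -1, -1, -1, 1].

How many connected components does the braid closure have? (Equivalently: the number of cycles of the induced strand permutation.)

Track the strand permutation on 2 strands, starting from identity.
  step 1: s1 swaps positions 1,2 -> [2 1]
  step 2: s1 swaps positions 1,2 -> [1 2]
  step 3: s1^-1 swaps positions 1,2 -> [2 1]
  step 4: s1 swaps positions 1,2 -> [1 2]
  step 5: s1^-1 swaps positions 1,2 -> [2 1]
  step 6: s1^-1 swaps positions 1,2 -> [1 2]
  step 7: s1^-1 swaps positions 1,2 -> [2 1]
  step 8: s1 swaps positions 1,2 -> [1 2]
Final permutation (position -> original strand): [1 2]
Closure components = cycle count of this permutation = 2.

Answer: 2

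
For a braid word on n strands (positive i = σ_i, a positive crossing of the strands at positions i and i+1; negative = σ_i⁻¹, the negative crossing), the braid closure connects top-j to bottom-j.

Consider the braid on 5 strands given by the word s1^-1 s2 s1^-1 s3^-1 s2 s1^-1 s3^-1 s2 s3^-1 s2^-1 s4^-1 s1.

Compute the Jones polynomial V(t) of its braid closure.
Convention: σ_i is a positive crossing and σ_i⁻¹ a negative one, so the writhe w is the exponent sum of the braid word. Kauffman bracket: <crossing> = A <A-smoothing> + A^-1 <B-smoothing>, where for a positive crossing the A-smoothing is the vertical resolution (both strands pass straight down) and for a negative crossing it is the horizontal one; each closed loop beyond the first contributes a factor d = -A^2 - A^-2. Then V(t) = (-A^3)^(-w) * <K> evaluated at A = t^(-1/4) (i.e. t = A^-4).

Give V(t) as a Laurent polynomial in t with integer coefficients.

The presented braid s1^-1 s2 s1^-1 s3^-1 s2 s1^-1 s3^-1 s2 s3^-1 s2^-1 s4^-1 s1 on 5 strands reduces by inverse Markov moves (closure unchanged at each step):
  Deconjugate: the word is γ·β·γ⁻¹ with γ = s1^-1 (prefix) and γ⁻¹ = s1 (suffix); strip both.
  Destabilize: the word has the form β·s4^-1 where s4^-1 occurs only as the final letter (β ∈ B_4); drop it and the last strand → 4 strands.
  Deconjugate: the word is γ·β·γ⁻¹ with γ = s2 (prefix) and γ⁻¹ = s2^-1 (suffix); strip both.
Reduced to β = s1^-1 s3^-1 s2 s1^-1 s3^-1 s2 s3^-1 on 4 strands, 7 crossings.
Compute on β:
Braid: s1^-1 s3^-1 s2 s1^-1 s3^-1 s2 s3^-1 on 4 strands, 7 crossings.
Writhe w = (#positive) - (#negative) = 2 - 5 = -3.
State-sum expansion of <K>. There are 2^7 = 128 states.
Each crossing splits two ways (0=vertical, 1=horizontal). The state's weight is A^(#A-smoothings - #B-smoothings) * d^(loops - 1).
Tabulate the states by total A-exponent and number of loops L (A-exp: L × count):
  A^7: L=5 ×1
  A^5: L=4 ×7
  A^3: L=3 ×20, L=5 ×1
  A^1: L=2 ×29, L=4 ×6
  A^-1: L=1 ×19, L=3 ×16
  A^-3: L=2 ×19, L=4 ×2
  A^-5: L=3 ×7
  A^-7: L=4 ×1
Each group contributes A^e * Σ count * d^(L-1):
Powers of d = -A^2 - A^-2: d^2 = A^4 + 2 + A^-4; d^3 = -A^6 - 3*A^2 - 3*A^-2 - A^-6; d^4 = A^8 + 4*A^4 + 6 + 4*A^-4 + A^-8.
  A^7 * (d^4) = A^15 + 4*A^11 + 6*A^7 + 4*A^3 + A^-1
  A^5 * (7*d^3) = -7*A^11 - 21*A^7 - 21*A^3 - 7*A^-1
  A^3 * (20*d^2 + d^4) = A^11 + 24*A^7 + 46*A^3 + 24*A^-1 + A^-5
  A^1 * (29*d + 6*d^3) = -6*A^7 - 47*A^3 - 47*A^-1 - 6*A^-5
  A^-1 * (19 + 16*d^2) = 16*A^3 + 51*A^-1 + 16*A^-5
  A^-3 * (19*d + 2*d^3) = -2*A^3 - 25*A^-1 - 25*A^-5 - 2*A^-9
  A^-5 * (7*d^2) = 7*A^-1 + 14*A^-5 + 7*A^-9
  A^-7 * (d^3) = -A^-1 - 3*A^-5 - 3*A^-9 - A^-13
Summing the groups: <K> = A^15 - 2*A^11 + 3*A^7 - 4*A^3 + 3*A^-1 - 3*A^-5 + 2*A^-9 - A^-13
Normalise by the writhe: (-A^3)^(-w) = (-A^3)^(3) = -A^9, so f(A) = -A^9 * <K> = -A^24 + 2*A^20 - 3*A^16 + 4*A^12 - 3*A^8 + 3*A^4 - 2 + A^-4.
Substitute A = t^(-1/4), i.e. A^e → t^(-e/4): V(t) = t - 2 + 3*t^-1 - 3*t^-2 + 4*t^-3 - 3*t^-4 + 2*t^-5 - t^-6

Answer: t - 2 + 3*t^-1 - 3*t^-2 + 4*t^-3 - 3*t^-4 + 2*t^-5 - t^-6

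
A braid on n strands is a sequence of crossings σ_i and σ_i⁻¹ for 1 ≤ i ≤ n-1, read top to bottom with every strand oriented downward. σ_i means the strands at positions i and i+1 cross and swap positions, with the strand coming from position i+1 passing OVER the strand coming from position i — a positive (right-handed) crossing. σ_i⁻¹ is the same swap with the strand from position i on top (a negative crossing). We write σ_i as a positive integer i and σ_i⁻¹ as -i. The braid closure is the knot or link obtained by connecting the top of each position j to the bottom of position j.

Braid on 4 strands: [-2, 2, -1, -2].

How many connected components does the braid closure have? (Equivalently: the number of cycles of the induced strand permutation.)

2

Derivation:
Track the strand permutation on 4 strands, starting from identity.
  step 1: s2^-1 swaps positions 2,3 -> [1 3 2 4]
  step 2: s2 swaps positions 2,3 -> [1 2 3 4]
  step 3: s1^-1 swaps positions 1,2 -> [2 1 3 4]
  step 4: s2^-1 swaps positions 2,3 -> [2 3 1 4]
Final permutation (position -> original strand): [2 3 1 4]
Closure components = cycle count of this permutation = 2.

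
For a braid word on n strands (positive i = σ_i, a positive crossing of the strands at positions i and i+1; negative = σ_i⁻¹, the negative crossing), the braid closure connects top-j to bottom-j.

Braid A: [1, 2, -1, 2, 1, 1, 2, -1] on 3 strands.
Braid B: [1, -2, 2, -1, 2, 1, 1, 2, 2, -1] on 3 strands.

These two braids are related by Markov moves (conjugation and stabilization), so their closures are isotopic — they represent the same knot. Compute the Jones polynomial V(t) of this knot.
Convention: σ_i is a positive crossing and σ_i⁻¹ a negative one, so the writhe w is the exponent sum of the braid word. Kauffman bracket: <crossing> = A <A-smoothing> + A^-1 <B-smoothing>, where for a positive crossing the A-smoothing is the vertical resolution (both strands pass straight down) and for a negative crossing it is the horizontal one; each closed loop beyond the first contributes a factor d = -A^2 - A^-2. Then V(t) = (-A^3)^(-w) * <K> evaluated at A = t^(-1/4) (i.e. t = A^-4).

-t^6 + t^5 - t^4 + 2*t^3 - t^2 + t

Derivation:
Markov-equivalent braids have isotopic closures, hence identical knot invariants. Strip the Markov moves from each word to reach a common short braid β, then compute V(t) once on β.
Braid A: s1 s2 s1^-1 s2 s1 s1 s2 s1^-1 on 3 strands reduces by inverse Markov moves (closure unchanged at each step):
  Deconjugate: the word is γ·β·γ⁻¹ with γ = s1 (prefix) and γ⁻¹ = s1^-1 (suffix); strip both.
Reduced to β = s2 s1^-1 s2 s1 s1 s2 on 3 strands, 6 crossings.
Braid B: s1 s2^-1 s2 s1^-1 s2 s1 s1 s2 s2 s1^-1 on 3 strands reduces by inverse Markov moves (closure unchanged at each step):
  Deconjugate: the word is γ·β·γ⁻¹ with γ = s1 s2^-1 (prefix) and γ⁻¹ = s2 s1^-1 (suffix); strip both.
Reduced to β = s2 s1^-1 s2 s1 s1 s2 on 3 strands, 6 crossings.
Both give the same β = s2 s1^-1 s2 s1 s1 s2 on 3 strands, so one state sum suffices:
Braid: s2 s1^-1 s2 s1 s1 s2 on 3 strands, 6 crossings.
Writhe w = (#positive) - (#negative) = 5 - 1 = 4.
Enumerate smoothing states for the bracket polynomial. There are 2^6 = 64 states.
Each crossing splits two ways (0=vertical, 1=horizontal). The state's weight is A^(#A-smoothings - #B-smoothings) * d^(loops - 1).
Tabulate the states by total A-exponent and number of loops L (A-exp: L × count):
  A^6: L=2 ×1
  A^4: L=1 ×3, L=3 ×3
  A^2: L=2 ×14, L=4 ×1
  A^0: L=1 ×10, L=3 ×10
  A^-2: L=2 ×13, L=4 ×2
  A^-4: L=3 ×6
  A^-6: L=4 ×1
Each group contributes A^e * Σ count * d^(L-1):
Powers of d = -A^2 - A^-2: d^2 = A^4 + 2 + A^-4; d^3 = -A^6 - 3*A^2 - 3*A^-2 - A^-6.
  A^6 * (d) = -A^8 - A^4
  A^4 * (3 + 3*d^2) = 3*A^8 + 9*A^4 + 3
  A^2 * (14*d + d^3) = -A^8 - 17*A^4 - 17 - A^-4
  A^0 * (10 + 10*d^2) = 10*A^4 + 30 + 10*A^-4
  A^-2 * (13*d + 2*d^3) = -2*A^4 - 19 - 19*A^-4 - 2*A^-8
  A^-4 * (6*d^2) = 6 + 12*A^-4 + 6*A^-8
  A^-6 * (d^3) = -1 - 3*A^-4 - 3*A^-8 - A^-12
Summing the groups: <K> = A^8 - A^4 + 2 - A^-4 + A^-8 - A^-12
Normalise by the writhe: (-A^3)^(-w) = (-A^3)^(-4) = A^-12, so f(A) = A^-12 * <K> = A^-4 - A^-8 + 2*A^-12 - A^-16 + A^-20 - A^-24.
Substitute A = t^(-1/4), i.e. A^e → t^(-e/4): V(t) = -t^6 + t^5 - t^4 + 2*t^3 - t^2 + t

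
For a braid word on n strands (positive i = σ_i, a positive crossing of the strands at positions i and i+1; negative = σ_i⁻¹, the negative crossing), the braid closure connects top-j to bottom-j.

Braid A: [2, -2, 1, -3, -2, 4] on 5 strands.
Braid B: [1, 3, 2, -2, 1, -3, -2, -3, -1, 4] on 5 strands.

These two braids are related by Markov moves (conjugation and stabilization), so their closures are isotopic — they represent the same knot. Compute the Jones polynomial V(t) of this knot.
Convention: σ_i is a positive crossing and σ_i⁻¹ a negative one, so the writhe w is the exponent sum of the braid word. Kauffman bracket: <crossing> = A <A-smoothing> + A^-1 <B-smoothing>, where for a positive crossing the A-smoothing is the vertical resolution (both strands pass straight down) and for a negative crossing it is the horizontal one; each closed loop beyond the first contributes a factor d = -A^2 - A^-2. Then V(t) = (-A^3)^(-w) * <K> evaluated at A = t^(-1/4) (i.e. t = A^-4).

Markov-equivalent braids have isotopic closures, hence identical knot invariants. Strip the Markov moves from each word to reach a common short braid β, then compute V(t) once on β.
Braid A: s2 s2^-1 s1 s3^-1 s2^-1 s4 on 5 strands reduces by inverse Markov moves (closure unchanged at each step):
  Destabilize: the word has the form β·s4 where s4 occurs only as the final letter (β ∈ B_4); drop it and the last strand → 4 strands.
Reduced to β = s2 s2^-1 s1 s3^-1 s2^-1 on 4 strands, 5 crossings.
Braid B: s1 s3 s2 s2^-1 s1 s3^-1 s2^-1 s3^-1 s1^-1 s4 on 5 strands reduces by inverse Markov moves (closure unchanged at each step):
  Destabilize: the word has the form β·s4 where s4 occurs only as the final letter (β ∈ B_4); drop it and the last strand → 4 strands.
  Deconjugate: the word is γ·β·γ⁻¹ with γ = s1 s3 (prefix) and γ⁻¹ = s3^-1 s1^-1 (suffix); strip both.
Reduced to β = s2 s2^-1 s1 s3^-1 s2^-1 on 4 strands, 5 crossings.
Both give the same β = s2 s2^-1 s1 s3^-1 s2^-1 on 4 strands, so one state sum suffices:
First cancel adjacent σ_i σ_i⁻¹ pairs (Reidemeister II — same braid, same closure): s2 s2^-1 s1 s3^-1 s2^-1 → s1 s3^-1 s2^-1.
Braid: s1 s3^-1 s2^-1 on 4 strands, 3 crossings.
Writhe w = (#positive) - (#negative) = 1 - 2 = -1.
Enumerate smoothing states for the bracket polynomial. There are 2^3 = 8 states.
Each crossing splits two ways (0=vertical, 1=horizontal). The state's weight is A^(#A-smoothings - #B-smoothings) * d^(loops - 1).
  state 000: A-exp=-1, loops=4, term = A^-1 * d^3
  state 001: A-exp=+1, loops=3, term = A^1 * d^2
  state 010: A-exp=+1, loops=3, term = A^1 * d^2
  state 011: A-exp=+3, loops=2, term = A^3 * d^1
  state 100: A-exp=-3, loops=3, term = A^-3 * d^2
  state 101: A-exp=-1, loops=2, term = A^-1 * d^1
  state 110: A-exp=-1, loops=2, term = A^-1 * d^1
  state 111: A-exp=+1, loops=1, term = A^1 * d^0
Collect the terms by A-exponent (count of states per loop number):
Powers of d = -A^2 - A^-2: d^2 = A^4 + 2 + A^-4; d^3 = -A^6 - 3*A^2 - 3*A^-2 - A^-6.
  A^3 * (d) = -A^5 - A
  A^1 * (1 + 2*d^2) = 2*A^5 + 5*A + 2*A^-3
  A^-1 * (2*d + d^3) = -A^5 - 5*A - 5*A^-3 - A^-7
  A^-3 * (d^2) = A + 2*A^-3 + A^-7
Summing the groups: <K> = -A^-3
Normalise by the writhe: (-A^3)^(-w) = (-A^3)^(1) = -A^3, so f(A) = -A^3 * <K> = 1.
Substitute A = t^(-1/4), i.e. A^e → t^(-e/4): V(t) = 1

Answer: 1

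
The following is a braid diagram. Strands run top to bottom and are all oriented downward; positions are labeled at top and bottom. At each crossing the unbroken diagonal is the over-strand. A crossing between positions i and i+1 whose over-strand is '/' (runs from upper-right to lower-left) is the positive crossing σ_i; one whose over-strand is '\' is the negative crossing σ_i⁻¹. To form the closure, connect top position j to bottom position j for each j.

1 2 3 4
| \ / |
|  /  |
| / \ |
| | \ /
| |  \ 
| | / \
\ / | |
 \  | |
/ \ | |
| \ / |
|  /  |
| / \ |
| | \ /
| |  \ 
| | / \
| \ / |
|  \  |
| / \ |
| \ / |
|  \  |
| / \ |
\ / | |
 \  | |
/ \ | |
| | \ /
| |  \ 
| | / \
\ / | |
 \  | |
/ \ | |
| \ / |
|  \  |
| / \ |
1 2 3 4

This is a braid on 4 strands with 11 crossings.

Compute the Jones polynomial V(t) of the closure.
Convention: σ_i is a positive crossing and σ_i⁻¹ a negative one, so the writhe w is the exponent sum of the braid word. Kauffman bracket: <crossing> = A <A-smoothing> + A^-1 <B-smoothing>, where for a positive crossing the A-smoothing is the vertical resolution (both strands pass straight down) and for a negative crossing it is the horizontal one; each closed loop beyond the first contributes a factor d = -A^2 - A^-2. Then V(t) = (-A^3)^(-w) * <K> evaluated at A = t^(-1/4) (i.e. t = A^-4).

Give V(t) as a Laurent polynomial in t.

t^-2 - t^-3 + 3*t^-4 - 3*t^-5 + 4*t^-6 - 4*t^-7 + 2*t^-8 - 2*t^-9 + t^-10

Derivation:
Reading the diagram top to bottom ('/'-over between positions i,i+1 = s_i, '\'-over = s_i^-1): braid word = s2 s3^-1 s1^-1 s2 s3^-1 s2^-1 s2^-1 s1^-1 s3^-1 s1^-1 s2^-1.
The presented braid s2 s3^-1 s1^-1 s2 s3^-1 s2^-1 s2^-1 s1^-1 s3^-1 s1^-1 s2^-1 on 4 strands reduces by inverse Markov moves (closure unchanged at each step):
  Deconjugate: the word is γ·β·γ⁻¹ with γ = s2 (prefix) and γ⁻¹ = s2^-1 (suffix); strip both.
Reduced to β = s3^-1 s1^-1 s2 s3^-1 s2^-1 s2^-1 s1^-1 s3^-1 s1^-1 on 4 strands, 9 crossings.
Compute on β:
Braid: s3^-1 s1^-1 s2 s3^-1 s2^-1 s2^-1 s1^-1 s3^-1 s1^-1 on 4 strands, 9 crossings.
Writhe w = (#positive) - (#negative) = 1 - 8 = -7.
State-sum expansion of <K>. There are 2^9 = 512 states.
Smooth each crossing (0=||, 1=⌣⌢); contribution A^(Σ sign_k(1-2s_k)) * d^(L-1).
Tabulate the states by total A-exponent and number of loops L (A-exp: L × count):
  A^9: L=6 ×1
  A^7: L=5 ×9
  A^5: L=4 ×34, L=6 ×2
  A^3: L=3 ×67, L=5 ×17
  A^1: L=2 ×69, L=4 ×56, L=6 ×1
  A^-1: L=1 ×30, L=3 ×88, L=5 ×8
  A^-3: L=2 ×61, L=4 ×23
  A^-5: L=1 ×9, L=3 ×26, L=5 ×1
  A^-7: L=2 ×6, L=4 ×3
  A^-9: L=3 ×1
Each group contributes A^e * Σ count * d^(L-1):
Powers of d = -A^2 - A^-2: d^2 = A^4 + 2 + A^-4; d^3 = -A^6 - 3*A^2 - 3*A^-2 - A^-6; d^4 = A^8 + 4*A^4 + 6 + 4*A^-4 + A^-8; d^5 = -A^10 - 5*A^6 - 10*A^2 - 10*A^-2 - 5*A^-6 - A^-10.
  A^9 * (d^5) = -A^19 - 5*A^15 - 10*A^11 - 10*A^7 - 5*A^3 - A^-1
  A^7 * (9*d^4) = 9*A^15 + 36*A^11 + 54*A^7 + 36*A^3 + 9*A^-1
  A^5 * (34*d^3 + 2*d^5) = -2*A^15 - 44*A^11 - 122*A^7 - 122*A^3 - 44*A^-1 - 2*A^-5
  A^3 * (67*d^2 + 17*d^4) = 17*A^11 + 135*A^7 + 236*A^3 + 135*A^-1 + 17*A^-5
  A^1 * (69*d + 56*d^3 + d^5) = -A^11 - 61*A^7 - 247*A^3 - 247*A^-1 - 61*A^-5 - A^-9
  A^-1 * (30 + 88*d^2 + 8*d^4) = 8*A^7 + 120*A^3 + 254*A^-1 + 120*A^-5 + 8*A^-9
  A^-3 * (61*d + 23*d^3) = -23*A^3 - 130*A^-1 - 130*A^-5 - 23*A^-9
  A^-5 * (9 + 26*d^2 + d^4) = A^3 + 30*A^-1 + 67*A^-5 + 30*A^-9 + A^-13
  A^-7 * (6*d + 3*d^3) = -3*A^-1 - 15*A^-5 - 15*A^-9 - 3*A^-13
  A^-9 * (d^2) = A^-5 + 2*A^-9 + A^-13
Summing the groups: <K> = -A^19 + 2*A^15 - 2*A^11 + 4*A^7 - 4*A^3 + 3*A^-1 - 3*A^-5 + A^-9 - A^-13
Normalise by the writhe: (-A^3)^(-w) = (-A^3)^(7) = -A^21, so f(A) = -A^21 * <K> = A^40 - 2*A^36 + 2*A^32 - 4*A^28 + 4*A^24 - 3*A^20 + 3*A^16 - A^12 + A^8.
Substitute A = t^(-1/4), i.e. A^e → t^(-e/4): V(t) = t^-2 - t^-3 + 3*t^-4 - 3*t^-5 + 4*t^-6 - 4*t^-7 + 2*t^-8 - 2*t^-9 + t^-10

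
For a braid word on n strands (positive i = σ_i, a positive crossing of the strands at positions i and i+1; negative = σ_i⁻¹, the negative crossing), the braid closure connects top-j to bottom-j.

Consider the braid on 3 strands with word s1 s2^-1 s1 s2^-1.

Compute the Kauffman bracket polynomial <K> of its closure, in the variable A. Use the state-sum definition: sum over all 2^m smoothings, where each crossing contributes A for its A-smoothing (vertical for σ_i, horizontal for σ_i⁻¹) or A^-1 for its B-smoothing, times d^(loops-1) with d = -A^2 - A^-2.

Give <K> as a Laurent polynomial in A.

Braid: s1 s2^-1 s1 s2^-1 on 3 strands, 4 crossings.
Writhe w = (#positive) - (#negative) = 2 - 2 = 0.
State-sum expansion of <K>. There are 2^4 = 16 states.
For each crossing: s=0 is the vertical smoothing, s=1 horizontal. Crossing k contributes A^(sign_k * (1 - 2*s_k)); loop factor d = -A^2 - A^-2.
  state 0000: A-exp=+0, loops=3, term = A^0 * d^2
  state 0001: A-exp=+2, loops=2, term = A^2 * d^1
  state 0010: A-exp=-2, loops=2, term = A^-2 * d^1
  state 0011: A-exp=+0, loops=1, term = A^0 * d^0
  state 0100: A-exp=+2, loops=2, term = A^2 * d^1
  state 0101: A-exp=+4, loops=3, term = A^4 * d^2
  state 0110: A-exp=+0, loops=1, term = A^0 * d^0
  state 0111: A-exp=+2, loops=2, term = A^2 * d^1
  state 1000: A-exp=-2, loops=2, term = A^-2 * d^1
  state 1001: A-exp=+0, loops=1, term = A^0 * d^0
  state 1010: A-exp=-4, loops=3, term = A^-4 * d^2
  state 1011: A-exp=-2, loops=2, term = A^-2 * d^1
  state 1100: A-exp=+0, loops=1, term = A^0 * d^0
  state 1101: A-exp=+2, loops=2, term = A^2 * d^1
  state 1110: A-exp=-2, loops=2, term = A^-2 * d^1
  state 1111: A-exp=+0, loops=1, term = A^0 * d^0
Collect the terms by A-exponent (count of states per loop number):
Powers of d = -A^2 - A^-2: d^2 = A^4 + 2 + A^-4.
  A^4 * (d^2) = A^8 + 2*A^4 + 1
  A^2 * (4*d) = -4*A^4 - 4
  A^0 * (5 + d^2) = A^4 + 7 + A^-4
  A^-2 * (4*d) = -4 - 4*A^-4
  A^-4 * (d^2) = 1 + 2*A^-4 + A^-8
Summing the groups: <K> = A^8 - A^4 + 1 - A^-4 + A^-8

Answer: A^8 - A^4 + 1 - A^-4 + A^-8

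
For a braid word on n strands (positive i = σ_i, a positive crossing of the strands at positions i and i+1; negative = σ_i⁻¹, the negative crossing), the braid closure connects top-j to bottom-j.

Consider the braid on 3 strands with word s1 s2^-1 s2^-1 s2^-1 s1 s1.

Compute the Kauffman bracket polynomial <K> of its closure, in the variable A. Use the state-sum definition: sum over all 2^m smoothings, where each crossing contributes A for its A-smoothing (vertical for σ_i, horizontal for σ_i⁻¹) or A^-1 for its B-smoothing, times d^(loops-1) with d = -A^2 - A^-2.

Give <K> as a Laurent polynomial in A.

Braid: s1 s2^-1 s2^-1 s2^-1 s1 s1 on 3 strands, 6 crossings.
Writhe w = (#positive) - (#negative) = 3 - 3 = 0.
Computing the Kauffman bracket via state sum. There are 2^6 = 64 states.
Each crossing splits two ways (0=vertical, 1=horizontal). The state's weight is A^(#A-smoothings - #B-smoothings) * d^(loops - 1).
Tabulate the states by total A-exponent and number of loops L (A-exp: L × count):
  A^6: L=4 ×1
  A^4: L=3 ×6
  A^2: L=2 ×12, L=4 ×3
  A^0: L=1 ×9, L=3 ×10, L=5 ×1
  A^-2: L=2 ×12, L=4 ×3
  A^-4: L=3 ×6
  A^-6: L=4 ×1
Each group contributes A^e * Σ count * d^(L-1):
Powers of d = -A^2 - A^-2: d^2 = A^4 + 2 + A^-4; d^3 = -A^6 - 3*A^2 - 3*A^-2 - A^-6; d^4 = A^8 + 4*A^4 + 6 + 4*A^-4 + A^-8.
  A^6 * (d^3) = -A^12 - 3*A^8 - 3*A^4 - 1
  A^4 * (6*d^2) = 6*A^8 + 12*A^4 + 6
  A^2 * (12*d + 3*d^3) = -3*A^8 - 21*A^4 - 21 - 3*A^-4
  A^0 * (9 + 10*d^2 + d^4) = A^8 + 14*A^4 + 35 + 14*A^-4 + A^-8
  A^-2 * (12*d + 3*d^3) = -3*A^4 - 21 - 21*A^-4 - 3*A^-8
  A^-4 * (6*d^2) = 6 + 12*A^-4 + 6*A^-8
  A^-6 * (d^3) = -1 - 3*A^-4 - 3*A^-8 - A^-12
Summing the groups: <K> = -A^12 + A^8 - A^4 + 3 - A^-4 + A^-8 - A^-12

Answer: -A^12 + A^8 - A^4 + 3 - A^-4 + A^-8 - A^-12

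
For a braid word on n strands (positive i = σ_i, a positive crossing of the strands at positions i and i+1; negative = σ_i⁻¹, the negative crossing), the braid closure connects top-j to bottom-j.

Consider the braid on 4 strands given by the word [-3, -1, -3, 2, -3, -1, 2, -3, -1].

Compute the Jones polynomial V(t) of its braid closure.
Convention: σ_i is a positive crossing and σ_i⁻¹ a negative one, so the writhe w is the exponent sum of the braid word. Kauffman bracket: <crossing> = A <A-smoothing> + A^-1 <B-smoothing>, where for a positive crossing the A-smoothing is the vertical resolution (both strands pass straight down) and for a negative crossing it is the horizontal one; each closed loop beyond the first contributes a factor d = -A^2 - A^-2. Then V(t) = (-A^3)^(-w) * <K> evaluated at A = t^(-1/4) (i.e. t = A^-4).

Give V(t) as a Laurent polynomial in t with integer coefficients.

1 - 2*t^-1 + 4*t^-2 - 5*t^-3 + 7*t^-4 - 7*t^-5 + 6*t^-6 - 5*t^-7 + 3*t^-8 - t^-9

Derivation:
Braid: s3^-1 s1^-1 s3^-1 s2 s3^-1 s1^-1 s2 s3^-1 s1^-1 on 4 strands, 9 crossings.
Writhe w = (#positive) - (#negative) = 2 - 7 = -5.
Computing the Kauffman bracket via state sum. There are 2^9 = 512 states.
Each crossing splits two ways (0=vertical, 1=horizontal). The state's weight is A^(#A-smoothings - #B-smoothings) * d^(loops - 1).
Tabulate the states by total A-exponent and number of loops L (A-exp: L × count):
  A^9: L=7 ×1
  A^7: L=6 ×9
  A^5: L=5 ×36
  A^3: L=4 ×83, L=6 ×1
  A^1: L=3 ×118, L=5 ×8
  A^-1: L=2 ×100, L=4 ×26
  A^-3: L=1 ×41, L=3 ×42, L=5 ×1
  A^-5: L=2 ×31, L=4 ×5
  A^-7: L=3 ×9
  A^-9: L=4 ×1
Each group contributes A^e * Σ count * d^(L-1):
Powers of d = -A^2 - A^-2: d^2 = A^4 + 2 + A^-4; d^3 = -A^6 - 3*A^2 - 3*A^-2 - A^-6; d^4 = A^8 + 4*A^4 + 6 + 4*A^-4 + A^-8; d^5 = -A^10 - 5*A^6 - 10*A^2 - 10*A^-2 - 5*A^-6 - A^-10; d^6 = A^12 + 6*A^8 + 15*A^4 + 20 + 15*A^-4 + 6*A^-8 + A^-12.
  A^9 * (d^6) = A^21 + 6*A^17 + 15*A^13 + 20*A^9 + 15*A^5 + 6*A + A^-3
  A^7 * (9*d^5) = -9*A^17 - 45*A^13 - 90*A^9 - 90*A^5 - 45*A - 9*A^-3
  A^5 * (36*d^4) = 36*A^13 + 144*A^9 + 216*A^5 + 144*A + 36*A^-3
  A^3 * (83*d^3 + d^5) = -A^13 - 88*A^9 - 259*A^5 - 259*A - 88*A^-3 - A^-7
  A^1 * (118*d^2 + 8*d^4) = 8*A^9 + 150*A^5 + 284*A + 150*A^-3 + 8*A^-7
  A^-1 * (100*d + 26*d^3) = -26*A^5 - 178*A - 178*A^-3 - 26*A^-7
  A^-3 * (41 + 42*d^2 + d^4) = A^5 + 46*A + 131*A^-3 + 46*A^-7 + A^-11
  A^-5 * (31*d + 5*d^3) = -5*A - 46*A^-3 - 46*A^-7 - 5*A^-11
  A^-7 * (9*d^2) = 9*A^-3 + 18*A^-7 + 9*A^-11
  A^-9 * (d^3) = -A^-3 - 3*A^-7 - 3*A^-11 - A^-15
Summing the groups: <K> = A^21 - 3*A^17 + 5*A^13 - 6*A^9 + 7*A^5 - 7*A + 5*A^-3 - 4*A^-7 + 2*A^-11 - A^-15
Normalise by the writhe: (-A^3)^(-w) = (-A^3)^(5) = -A^15, so f(A) = -A^15 * <K> = -A^36 + 3*A^32 - 5*A^28 + 6*A^24 - 7*A^20 + 7*A^16 - 5*A^12 + 4*A^8 - 2*A^4 + 1.
Substitute A = t^(-1/4), i.e. A^e → t^(-e/4): V(t) = 1 - 2*t^-1 + 4*t^-2 - 5*t^-3 + 7*t^-4 - 7*t^-5 + 6*t^-6 - 5*t^-7 + 3*t^-8 - t^-9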